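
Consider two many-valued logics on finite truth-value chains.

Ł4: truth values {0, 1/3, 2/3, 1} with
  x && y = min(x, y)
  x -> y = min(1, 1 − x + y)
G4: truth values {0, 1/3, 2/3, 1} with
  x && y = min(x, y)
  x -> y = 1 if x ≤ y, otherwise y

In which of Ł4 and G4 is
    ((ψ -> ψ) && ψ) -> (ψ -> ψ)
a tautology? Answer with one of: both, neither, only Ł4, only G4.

In Ł4: every assignment gives 1 — tautology.
In G4: every assignment gives 1 — tautology.

both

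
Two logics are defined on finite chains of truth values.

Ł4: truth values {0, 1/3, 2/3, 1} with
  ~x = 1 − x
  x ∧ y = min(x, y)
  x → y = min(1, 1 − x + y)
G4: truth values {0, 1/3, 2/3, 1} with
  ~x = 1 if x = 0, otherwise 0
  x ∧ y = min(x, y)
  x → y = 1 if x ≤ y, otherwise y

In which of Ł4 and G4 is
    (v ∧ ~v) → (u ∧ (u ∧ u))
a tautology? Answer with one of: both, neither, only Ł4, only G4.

only G4

In Ł4: at u = 0, v = 1/3 the value is 2/3 — not a tautology.
In G4: every assignment gives 1 — tautology.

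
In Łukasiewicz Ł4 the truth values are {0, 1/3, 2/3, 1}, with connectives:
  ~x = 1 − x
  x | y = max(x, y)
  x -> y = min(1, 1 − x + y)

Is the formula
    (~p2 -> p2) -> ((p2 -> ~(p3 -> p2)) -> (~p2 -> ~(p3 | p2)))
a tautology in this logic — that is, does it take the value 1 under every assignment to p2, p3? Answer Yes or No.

No

Counterexample: take p2 = 1/3, p3 = 1.
~p2 = ~1/3 = 2/3
~p2 -> p2 = 2/3 -> 1/3 = 2/3
p3 -> p2 = 1 -> 1/3 = 1/3
~(p3 -> p2) = ~1/3 = 2/3
p2 -> ~(p3 -> p2) = 1/3 -> 2/3 = 1
~p2 = ~1/3 = 2/3
p3 | p2 = 1 | 1/3 = 1
~(p3 | p2) = ~1 = 0
~p2 -> ~(p3 | p2) = 2/3 -> 0 = 1/3
(p2 -> ~(p3 -> p2)) -> (~p2 -> ~(p3 | p2)) = 1 -> 1/3 = 1/3
(~p2 -> p2) -> ((p2 -> ~(p3 -> p2)) -> (~p2 -> ~(p3 | p2))) = 2/3 -> 1/3 = 2/3
This gives 2/3 ≠ 1.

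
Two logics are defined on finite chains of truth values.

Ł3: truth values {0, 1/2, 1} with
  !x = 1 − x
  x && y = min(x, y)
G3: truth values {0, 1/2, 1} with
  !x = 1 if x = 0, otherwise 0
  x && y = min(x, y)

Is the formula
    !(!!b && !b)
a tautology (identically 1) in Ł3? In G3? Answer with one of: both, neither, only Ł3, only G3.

In Ł3: at b = 1/2 the value is 1/2 — not a tautology.
In G3: every assignment gives 1 — tautology.

only G3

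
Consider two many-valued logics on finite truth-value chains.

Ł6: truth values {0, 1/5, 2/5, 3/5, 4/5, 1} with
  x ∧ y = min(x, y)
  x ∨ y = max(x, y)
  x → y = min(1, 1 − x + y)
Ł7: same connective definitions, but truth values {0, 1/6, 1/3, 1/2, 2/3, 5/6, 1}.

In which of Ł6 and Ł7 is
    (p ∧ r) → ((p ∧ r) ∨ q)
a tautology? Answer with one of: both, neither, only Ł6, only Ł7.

In Ł6: every assignment gives 1 — tautology.
In Ł7: every assignment gives 1 — tautology.

both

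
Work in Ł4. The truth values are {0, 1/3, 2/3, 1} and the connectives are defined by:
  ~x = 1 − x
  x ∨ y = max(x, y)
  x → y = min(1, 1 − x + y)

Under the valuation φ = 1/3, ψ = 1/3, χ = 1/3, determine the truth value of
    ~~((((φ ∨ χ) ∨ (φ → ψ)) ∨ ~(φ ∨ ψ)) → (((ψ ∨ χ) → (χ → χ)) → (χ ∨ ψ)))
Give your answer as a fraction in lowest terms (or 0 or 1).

1/3

φ ∨ χ = 1/3 ∨ 1/3 = 1/3
φ → ψ = 1/3 → 1/3 = 1
(φ ∨ χ) ∨ (φ → ψ) = 1/3 ∨ 1 = 1
φ ∨ ψ = 1/3 ∨ 1/3 = 1/3
~(φ ∨ ψ) = ~1/3 = 2/3
((φ ∨ χ) ∨ (φ → ψ)) ∨ ~(φ ∨ ψ) = 1 ∨ 2/3 = 1
ψ ∨ χ = 1/3 ∨ 1/3 = 1/3
χ → χ = 1/3 → 1/3 = 1
(ψ ∨ χ) → (χ → χ) = 1/3 → 1 = 1
χ ∨ ψ = 1/3 ∨ 1/3 = 1/3
((ψ ∨ χ) → (χ → χ)) → (χ ∨ ψ) = 1 → 1/3 = 1/3
(((φ ∨ χ) ∨ (φ → ψ)) ∨ ~(φ ∨ ψ)) → (((ψ ∨ χ) → (χ → χ)) → (χ ∨ ψ)) = 1 → 1/3 = 1/3
~((((φ ∨ χ) ∨ (φ → ψ)) ∨ ~(φ ∨ ψ)) → (((ψ ∨ χ) → (χ → χ)) → (χ ∨ ψ))) = ~1/3 = 2/3
~~((((φ ∨ χ) ∨ (φ → ψ)) ∨ ~(φ ∨ ψ)) → (((ψ ∨ χ) → (χ → χ)) → (χ ∨ ψ))) = ~2/3 = 1/3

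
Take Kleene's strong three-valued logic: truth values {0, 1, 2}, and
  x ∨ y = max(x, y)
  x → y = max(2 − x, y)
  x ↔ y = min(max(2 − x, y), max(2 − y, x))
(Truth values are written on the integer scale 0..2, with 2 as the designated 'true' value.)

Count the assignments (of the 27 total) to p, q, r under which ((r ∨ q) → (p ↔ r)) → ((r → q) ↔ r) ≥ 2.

value 2: 6 assignments (counts)
value 1: 15 assignments
value 0: 6 assignments
So 6 of the 27 assignments meet the threshold.

6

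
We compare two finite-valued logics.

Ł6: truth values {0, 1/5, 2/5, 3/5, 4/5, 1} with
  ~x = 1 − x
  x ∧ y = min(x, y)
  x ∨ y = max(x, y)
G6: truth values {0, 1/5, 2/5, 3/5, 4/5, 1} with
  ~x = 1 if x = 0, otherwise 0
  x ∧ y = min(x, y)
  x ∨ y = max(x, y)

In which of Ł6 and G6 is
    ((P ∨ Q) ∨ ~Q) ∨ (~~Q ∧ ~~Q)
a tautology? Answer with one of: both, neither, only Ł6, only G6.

only G6

In Ł6: at P = 0, Q = 1/5 the value is 4/5 — not a tautology.
In G6: every assignment gives 1 — tautology.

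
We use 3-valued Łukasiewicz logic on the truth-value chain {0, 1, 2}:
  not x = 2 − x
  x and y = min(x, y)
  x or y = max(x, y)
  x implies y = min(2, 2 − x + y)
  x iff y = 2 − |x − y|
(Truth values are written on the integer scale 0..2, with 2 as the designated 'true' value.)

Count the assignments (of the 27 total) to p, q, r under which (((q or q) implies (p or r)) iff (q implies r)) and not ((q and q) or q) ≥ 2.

9

value 2: 9 assignments (counts)
value 1: 9 assignments
value 0: 9 assignments
So 9 of the 27 assignments meet the threshold.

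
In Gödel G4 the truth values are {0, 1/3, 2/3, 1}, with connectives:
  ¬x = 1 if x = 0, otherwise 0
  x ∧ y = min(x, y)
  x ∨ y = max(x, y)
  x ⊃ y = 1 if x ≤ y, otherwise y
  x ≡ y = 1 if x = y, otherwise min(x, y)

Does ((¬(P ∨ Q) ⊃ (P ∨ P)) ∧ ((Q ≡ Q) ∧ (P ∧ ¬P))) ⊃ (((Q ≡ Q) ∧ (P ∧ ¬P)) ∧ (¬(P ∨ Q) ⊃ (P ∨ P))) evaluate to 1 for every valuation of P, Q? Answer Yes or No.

P = 0, Q = 0 ↦ 1
P = 0, Q = 1/3 ↦ 1
P = 0, Q = 2/3 ↦ 1
P = 0, Q = 1 ↦ 1
P = 1/3, Q = 0 ↦ 1
P = 1/3, Q = 1/3 ↦ 1
P = 1/3, Q = 2/3 ↦ 1
P = 1/3, Q = 1 ↦ 1
P = 2/3, Q = 0 ↦ 1
P = 2/3, Q = 1/3 ↦ 1
P = 2/3, Q = 2/3 ↦ 1
P = 2/3, Q = 1 ↦ 1
P = 1, Q = 0 ↦ 1
P = 1, Q = 1/3 ↦ 1
P = 1, Q = 2/3 ↦ 1
P = 1, Q = 1 ↦ 1
Every assignment gives a value ≥ 1.

Yes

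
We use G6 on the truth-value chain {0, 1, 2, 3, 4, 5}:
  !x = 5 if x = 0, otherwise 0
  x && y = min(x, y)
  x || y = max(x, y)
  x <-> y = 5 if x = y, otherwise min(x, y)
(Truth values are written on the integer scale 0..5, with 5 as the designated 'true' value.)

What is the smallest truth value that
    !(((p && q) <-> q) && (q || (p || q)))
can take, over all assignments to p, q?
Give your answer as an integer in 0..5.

0

Take p = 1, q = 0:
p && q = 1 && 0 = 0
(p && q) <-> q = 0 <-> 0 = 5
p || q = 1 || 0 = 1
q || (p || q) = 0 || 1 = 1
((p && q) <-> q) && (q || (p || q)) = 5 && 1 = 1
!(((p && q) <-> q) && (q || (p || q))) = !1 = 0
No assignment yields a value below 0, so this is the minimum.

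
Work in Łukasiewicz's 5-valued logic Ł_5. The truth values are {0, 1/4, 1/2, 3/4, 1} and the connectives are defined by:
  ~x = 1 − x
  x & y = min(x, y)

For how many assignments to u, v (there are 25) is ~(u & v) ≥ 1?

value 1: 9 assignments (counts)
value 3/4: 7 assignments
value 1/2: 5 assignments
value 1/4: 3 assignments
value 0: 1 assignment
So 9 of the 25 assignments meet the threshold.

9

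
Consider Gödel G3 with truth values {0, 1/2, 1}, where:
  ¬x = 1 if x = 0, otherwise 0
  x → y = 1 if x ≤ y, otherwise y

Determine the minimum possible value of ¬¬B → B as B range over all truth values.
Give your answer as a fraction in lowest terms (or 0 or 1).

Take B = 1/2:
¬B = ¬1/2 = 0
¬¬B = ¬0 = 1
¬¬B → B = 1 → 1/2 = 1/2
No assignment yields a value below 1/2, so this is the minimum.

1/2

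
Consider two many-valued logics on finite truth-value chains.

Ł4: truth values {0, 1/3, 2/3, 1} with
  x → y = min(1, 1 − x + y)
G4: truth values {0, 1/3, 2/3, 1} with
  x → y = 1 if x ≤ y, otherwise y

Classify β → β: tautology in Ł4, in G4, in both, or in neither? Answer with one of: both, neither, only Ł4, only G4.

In Ł4: every assignment gives 1 — tautology.
In G4: every assignment gives 1 — tautology.

both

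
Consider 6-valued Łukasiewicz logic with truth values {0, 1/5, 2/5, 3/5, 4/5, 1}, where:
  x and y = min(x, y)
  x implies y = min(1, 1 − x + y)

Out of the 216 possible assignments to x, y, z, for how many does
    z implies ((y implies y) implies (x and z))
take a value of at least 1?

126

value 1: 126 assignments (counts)
value 4/5: 30 assignments
value 3/5: 24 assignments
value 2/5: 18 assignments
value 1/5: 12 assignments
value 0: 6 assignments
So 126 of the 216 assignments meet the threshold.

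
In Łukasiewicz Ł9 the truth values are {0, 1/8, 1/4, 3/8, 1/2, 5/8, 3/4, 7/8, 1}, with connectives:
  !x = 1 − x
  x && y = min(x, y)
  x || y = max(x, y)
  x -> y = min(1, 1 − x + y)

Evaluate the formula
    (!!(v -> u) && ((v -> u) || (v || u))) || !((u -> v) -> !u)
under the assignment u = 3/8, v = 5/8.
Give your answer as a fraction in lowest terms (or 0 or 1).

3/4

v -> u = 5/8 -> 3/8 = 3/4
!(v -> u) = !3/4 = 1/4
!!(v -> u) = !1/4 = 3/4
v -> u = 5/8 -> 3/8 = 3/4
v || u = 5/8 || 3/8 = 5/8
(v -> u) || (v || u) = 3/4 || 5/8 = 3/4
!!(v -> u) && ((v -> u) || (v || u)) = 3/4 && 3/4 = 3/4
u -> v = 3/8 -> 5/8 = 1
!u = !3/8 = 5/8
(u -> v) -> !u = 1 -> 5/8 = 5/8
!((u -> v) -> !u) = !5/8 = 3/8
(!!(v -> u) && ((v -> u) || (v || u))) || !((u -> v) -> !u) = 3/4 || 3/8 = 3/4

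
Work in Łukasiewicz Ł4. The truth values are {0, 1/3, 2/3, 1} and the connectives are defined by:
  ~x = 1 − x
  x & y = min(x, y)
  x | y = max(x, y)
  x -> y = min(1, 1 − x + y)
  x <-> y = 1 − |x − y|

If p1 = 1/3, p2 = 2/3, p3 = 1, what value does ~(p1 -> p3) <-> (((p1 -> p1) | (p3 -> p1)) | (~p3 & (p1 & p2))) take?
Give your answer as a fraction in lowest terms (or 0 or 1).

p1 -> p3 = 1/3 -> 1 = 1
~(p1 -> p3) = ~1 = 0
p1 -> p1 = 1/3 -> 1/3 = 1
p3 -> p1 = 1 -> 1/3 = 1/3
(p1 -> p1) | (p3 -> p1) = 1 | 1/3 = 1
~p3 = ~1 = 0
p1 & p2 = 1/3 & 2/3 = 1/3
~p3 & (p1 & p2) = 0 & 1/3 = 0
((p1 -> p1) | (p3 -> p1)) | (~p3 & (p1 & p2)) = 1 | 0 = 1
~(p1 -> p3) <-> (((p1 -> p1) | (p3 -> p1)) | (~p3 & (p1 & p2))) = 0 <-> 1 = 0

0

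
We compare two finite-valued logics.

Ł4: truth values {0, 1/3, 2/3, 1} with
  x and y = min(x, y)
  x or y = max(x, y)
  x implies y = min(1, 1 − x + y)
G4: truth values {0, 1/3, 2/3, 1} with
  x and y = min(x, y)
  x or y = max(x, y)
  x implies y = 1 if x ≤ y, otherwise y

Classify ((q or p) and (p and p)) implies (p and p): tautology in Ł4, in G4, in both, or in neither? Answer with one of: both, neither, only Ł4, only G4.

both

In Ł4: every assignment gives 1 — tautology.
In G4: every assignment gives 1 — tautology.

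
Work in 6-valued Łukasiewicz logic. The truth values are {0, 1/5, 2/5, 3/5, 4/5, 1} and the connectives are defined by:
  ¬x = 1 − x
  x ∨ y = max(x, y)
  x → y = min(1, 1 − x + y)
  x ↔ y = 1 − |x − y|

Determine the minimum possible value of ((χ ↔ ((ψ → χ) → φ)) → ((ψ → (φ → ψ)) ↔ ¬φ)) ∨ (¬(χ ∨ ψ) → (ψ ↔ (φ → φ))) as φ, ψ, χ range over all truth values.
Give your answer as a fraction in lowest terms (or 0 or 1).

3/5

Take φ = 2/5, ψ = 0, χ = 2/5:
ψ → χ = 0 → 2/5 = 1
(ψ → χ) → φ = 1 → 2/5 = 2/5
χ ↔ ((ψ → χ) → φ) = 2/5 ↔ 2/5 = 1
φ → ψ = 2/5 → 0 = 3/5
ψ → (φ → ψ) = 0 → 3/5 = 1
¬φ = ¬2/5 = 3/5
(ψ → (φ → ψ)) ↔ ¬φ = 1 ↔ 3/5 = 3/5
(χ ↔ ((ψ → χ) → φ)) → ((ψ → (φ → ψ)) ↔ ¬φ) = 1 → 3/5 = 3/5
χ ∨ ψ = 2/5 ∨ 0 = 2/5
¬(χ ∨ ψ) = ¬2/5 = 3/5
φ → φ = 2/5 → 2/5 = 1
ψ ↔ (φ → φ) = 0 ↔ 1 = 0
¬(χ ∨ ψ) → (ψ ↔ (φ → φ)) = 3/5 → 0 = 2/5
((χ ↔ ((ψ → χ) → φ)) → ((ψ → (φ → ψ)) ↔ ¬φ)) ∨ (¬(χ ∨ ψ) → (ψ ↔ (φ → φ))) = 3/5 ∨ 2/5 = 3/5
No assignment yields a value below 3/5, so this is the minimum.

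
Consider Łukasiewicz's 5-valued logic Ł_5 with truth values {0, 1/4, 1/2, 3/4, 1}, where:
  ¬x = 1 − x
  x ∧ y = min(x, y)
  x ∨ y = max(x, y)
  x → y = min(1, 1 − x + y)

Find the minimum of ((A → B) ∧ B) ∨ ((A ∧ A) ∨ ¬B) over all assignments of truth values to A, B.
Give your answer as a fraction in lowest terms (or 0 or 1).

Take A = 0, B = 1/2:
A → B = 0 → 1/2 = 1
(A → B) ∧ B = 1 ∧ 1/2 = 1/2
A ∧ A = 0 ∧ 0 = 0
¬B = ¬1/2 = 1/2
(A ∧ A) ∨ ¬B = 0 ∨ 1/2 = 1/2
((A → B) ∧ B) ∨ ((A ∧ A) ∨ ¬B) = 1/2 ∨ 1/2 = 1/2
No assignment yields a value below 1/2, so this is the minimum.

1/2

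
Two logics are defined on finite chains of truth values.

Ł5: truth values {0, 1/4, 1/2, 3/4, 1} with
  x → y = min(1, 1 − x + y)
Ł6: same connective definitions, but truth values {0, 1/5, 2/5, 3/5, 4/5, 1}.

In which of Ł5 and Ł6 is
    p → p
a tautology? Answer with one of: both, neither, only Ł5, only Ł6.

In Ł5: every assignment gives 1 — tautology.
In Ł6: every assignment gives 1 — tautology.

both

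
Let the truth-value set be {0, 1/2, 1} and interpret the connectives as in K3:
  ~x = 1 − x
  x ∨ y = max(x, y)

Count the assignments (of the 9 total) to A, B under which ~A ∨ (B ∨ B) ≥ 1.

A = 0, B = 0 ↦ 1  ≥
A = 0, B = 1/2 ↦ 1  ≥
A = 0, B = 1 ↦ 1  ≥
A = 1/2, B = 0 ↦ 1/2  <
A = 1/2, B = 1/2 ↦ 1/2  <
A = 1/2, B = 1 ↦ 1  ≥
A = 1, B = 0 ↦ 0  <
A = 1, B = 1/2 ↦ 1/2  <
A = 1, B = 1 ↦ 1  ≥
So 5 of the 9 assignments meet the threshold.

5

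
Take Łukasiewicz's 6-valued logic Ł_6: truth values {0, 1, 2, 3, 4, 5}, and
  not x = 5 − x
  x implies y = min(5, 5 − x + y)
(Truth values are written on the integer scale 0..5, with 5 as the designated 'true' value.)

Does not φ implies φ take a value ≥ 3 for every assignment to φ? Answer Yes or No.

No

Counterexample: take φ = 0.
not φ = not 0 = 5
not φ implies φ = 5 implies 0 = 0
This gives 0, which is below 3.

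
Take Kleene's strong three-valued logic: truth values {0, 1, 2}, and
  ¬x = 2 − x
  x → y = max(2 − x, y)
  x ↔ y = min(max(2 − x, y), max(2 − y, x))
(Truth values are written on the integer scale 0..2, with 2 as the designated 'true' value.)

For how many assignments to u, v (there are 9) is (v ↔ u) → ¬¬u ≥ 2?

u = 0, v = 0 ↦ 0  <
u = 0, v = 1 ↦ 1  <
u = 0, v = 2 ↦ 2  ≥
u = 1, v = 0 ↦ 1  <
u = 1, v = 1 ↦ 1  <
u = 1, v = 2 ↦ 1  <
u = 2, v = 0 ↦ 2  ≥
u = 2, v = 1 ↦ 2  ≥
u = 2, v = 2 ↦ 2  ≥
So 4 of the 9 assignments meet the threshold.

4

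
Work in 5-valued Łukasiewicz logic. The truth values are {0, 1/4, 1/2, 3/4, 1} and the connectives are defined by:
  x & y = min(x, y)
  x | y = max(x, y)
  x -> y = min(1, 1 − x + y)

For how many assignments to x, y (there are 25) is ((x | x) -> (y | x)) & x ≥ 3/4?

value 1: 5 assignments (counts)
value 3/4: 5 assignments (counts)
value 1/2: 5 assignments
value 1/4: 5 assignments
value 0: 5 assignments
So 10 of the 25 assignments meet the threshold.

10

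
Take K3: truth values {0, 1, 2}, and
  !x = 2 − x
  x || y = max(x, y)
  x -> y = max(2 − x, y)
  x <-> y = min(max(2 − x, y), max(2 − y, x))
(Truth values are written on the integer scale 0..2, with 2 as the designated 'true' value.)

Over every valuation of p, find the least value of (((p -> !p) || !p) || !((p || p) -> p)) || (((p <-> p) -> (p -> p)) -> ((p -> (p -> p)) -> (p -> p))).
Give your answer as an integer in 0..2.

1

Take p = 1:
!p = !1 = 1
p -> !p = 1 -> 1 = 1
!p = !1 = 1
(p -> !p) || !p = 1 || 1 = 1
p || p = 1 || 1 = 1
(p || p) -> p = 1 -> 1 = 1
!((p || p) -> p) = !1 = 1
((p -> !p) || !p) || !((p || p) -> p) = 1 || 1 = 1
p <-> p = 1 <-> 1 = 1
p -> p = 1 -> 1 = 1
(p <-> p) -> (p -> p) = 1 -> 1 = 1
p -> p = 1 -> 1 = 1
p -> (p -> p) = 1 -> 1 = 1
p -> p = 1 -> 1 = 1
(p -> (p -> p)) -> (p -> p) = 1 -> 1 = 1
((p <-> p) -> (p -> p)) -> ((p -> (p -> p)) -> (p -> p)) = 1 -> 1 = 1
(((p -> !p) || !p) || !((p || p) -> p)) || (((p <-> p) -> (p -> p)) -> ((p -> (p -> p)) -> (p -> p))) = 1 || 1 = 1
No assignment yields a value below 1, so this is the minimum.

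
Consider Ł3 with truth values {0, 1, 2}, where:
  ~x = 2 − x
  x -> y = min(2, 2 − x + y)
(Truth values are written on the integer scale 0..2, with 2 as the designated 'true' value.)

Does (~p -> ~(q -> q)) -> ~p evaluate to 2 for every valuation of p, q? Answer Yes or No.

No

Counterexample: take p = 2, q = 0.
~p = ~2 = 0
q -> q = 0 -> 0 = 2
~(q -> q) = ~2 = 0
~p -> ~(q -> q) = 0 -> 0 = 2
~p = ~2 = 0
(~p -> ~(q -> q)) -> ~p = 2 -> 0 = 0
This gives 0 ≠ 2.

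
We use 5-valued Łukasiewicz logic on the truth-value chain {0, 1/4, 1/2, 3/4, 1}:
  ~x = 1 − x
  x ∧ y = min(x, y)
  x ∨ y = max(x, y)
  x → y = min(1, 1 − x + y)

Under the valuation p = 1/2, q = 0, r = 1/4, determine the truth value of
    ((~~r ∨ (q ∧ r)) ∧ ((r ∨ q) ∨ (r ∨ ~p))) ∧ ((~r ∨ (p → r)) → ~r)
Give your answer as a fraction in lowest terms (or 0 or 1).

~r = ~1/4 = 3/4
~~r = ~3/4 = 1/4
q ∧ r = 0 ∧ 1/4 = 0
~~r ∨ (q ∧ r) = 1/4 ∨ 0 = 1/4
r ∨ q = 1/4 ∨ 0 = 1/4
~p = ~1/2 = 1/2
r ∨ ~p = 1/4 ∨ 1/2 = 1/2
(r ∨ q) ∨ (r ∨ ~p) = 1/4 ∨ 1/2 = 1/2
(~~r ∨ (q ∧ r)) ∧ ((r ∨ q) ∨ (r ∨ ~p)) = 1/4 ∧ 1/2 = 1/4
~r = ~1/4 = 3/4
p → r = 1/2 → 1/4 = 3/4
~r ∨ (p → r) = 3/4 ∨ 3/4 = 3/4
~r = ~1/4 = 3/4
(~r ∨ (p → r)) → ~r = 3/4 → 3/4 = 1
((~~r ∨ (q ∧ r)) ∧ ((r ∨ q) ∨ (r ∨ ~p))) ∧ ((~r ∨ (p → r)) → ~r) = 1/4 ∧ 1 = 1/4

1/4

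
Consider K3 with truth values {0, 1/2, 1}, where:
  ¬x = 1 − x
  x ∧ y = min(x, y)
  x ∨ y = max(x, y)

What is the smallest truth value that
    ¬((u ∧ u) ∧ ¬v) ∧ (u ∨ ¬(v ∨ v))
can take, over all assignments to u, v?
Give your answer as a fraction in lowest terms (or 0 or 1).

0

Take u = 0, v = 1:
u ∧ u = 0 ∧ 0 = 0
¬v = ¬1 = 0
(u ∧ u) ∧ ¬v = 0 ∧ 0 = 0
¬((u ∧ u) ∧ ¬v) = ¬0 = 1
v ∨ v = 1 ∨ 1 = 1
¬(v ∨ v) = ¬1 = 0
u ∨ ¬(v ∨ v) = 0 ∨ 0 = 0
¬((u ∧ u) ∧ ¬v) ∧ (u ∨ ¬(v ∨ v)) = 1 ∧ 0 = 0
No assignment yields a value below 0, so this is the minimum.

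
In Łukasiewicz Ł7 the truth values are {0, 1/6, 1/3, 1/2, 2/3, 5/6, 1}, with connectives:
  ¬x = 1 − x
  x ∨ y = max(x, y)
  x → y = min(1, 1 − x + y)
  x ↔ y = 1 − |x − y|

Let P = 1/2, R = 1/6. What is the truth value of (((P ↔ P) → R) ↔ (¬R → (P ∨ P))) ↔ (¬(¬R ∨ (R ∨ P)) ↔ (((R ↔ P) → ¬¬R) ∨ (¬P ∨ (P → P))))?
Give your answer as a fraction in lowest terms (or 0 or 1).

P ↔ P = 1/2 ↔ 1/2 = 1
(P ↔ P) → R = 1 → 1/6 = 1/6
¬R = ¬1/6 = 5/6
P ∨ P = 1/2 ∨ 1/2 = 1/2
¬R → (P ∨ P) = 5/6 → 1/2 = 2/3
((P ↔ P) → R) ↔ (¬R → (P ∨ P)) = 1/6 ↔ 2/3 = 1/2
¬R = ¬1/6 = 5/6
R ∨ P = 1/6 ∨ 1/2 = 1/2
¬R ∨ (R ∨ P) = 5/6 ∨ 1/2 = 5/6
¬(¬R ∨ (R ∨ P)) = ¬5/6 = 1/6
R ↔ P = 1/6 ↔ 1/2 = 2/3
¬R = ¬1/6 = 5/6
¬¬R = ¬5/6 = 1/6
(R ↔ P) → ¬¬R = 2/3 → 1/6 = 1/2
¬P = ¬1/2 = 1/2
P → P = 1/2 → 1/2 = 1
¬P ∨ (P → P) = 1/2 ∨ 1 = 1
((R ↔ P) → ¬¬R) ∨ (¬P ∨ (P → P)) = 1/2 ∨ 1 = 1
¬(¬R ∨ (R ∨ P)) ↔ (((R ↔ P) → ¬¬R) ∨ (¬P ∨ (P → P))) = 1/6 ↔ 1 = 1/6
(((P ↔ P) → R) ↔ (¬R → (P ∨ P))) ↔ (¬(¬R ∨ (R ∨ P)) ↔ (((R ↔ P) → ¬¬R) ∨ (¬P ∨ (P → P)))) = 1/2 ↔ 1/6 = 2/3

2/3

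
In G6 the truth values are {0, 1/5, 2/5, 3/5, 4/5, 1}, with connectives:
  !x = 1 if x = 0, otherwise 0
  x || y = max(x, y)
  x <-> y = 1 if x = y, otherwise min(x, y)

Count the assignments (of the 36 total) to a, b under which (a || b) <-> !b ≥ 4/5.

2

value 1: 1 assignment (counts)
value 4/5: 1 assignment (counts)
value 3/5: 1 assignment
value 2/5: 1 assignment
value 1/5: 1 assignment
value 0: 31 assignments
So 2 of the 36 assignments meet the threshold.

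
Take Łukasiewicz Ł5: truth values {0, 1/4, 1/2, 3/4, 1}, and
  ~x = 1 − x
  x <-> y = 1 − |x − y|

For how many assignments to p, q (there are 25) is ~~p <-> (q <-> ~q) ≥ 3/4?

12

value 1: 5 assignments (counts)
value 3/4: 7 assignments (counts)
value 1/2: 7 assignments
value 1/4: 3 assignments
value 0: 3 assignments
So 12 of the 25 assignments meet the threshold.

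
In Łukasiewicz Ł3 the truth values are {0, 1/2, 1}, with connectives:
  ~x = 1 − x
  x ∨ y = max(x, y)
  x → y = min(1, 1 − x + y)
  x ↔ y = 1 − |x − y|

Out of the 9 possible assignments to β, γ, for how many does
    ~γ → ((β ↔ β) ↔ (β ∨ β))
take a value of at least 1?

6

β = 0, γ = 0 ↦ 0  <
β = 0, γ = 1/2 ↦ 1/2  <
β = 0, γ = 1 ↦ 1  ≥
β = 1/2, γ = 0 ↦ 1/2  <
β = 1/2, γ = 1/2 ↦ 1  ≥
β = 1/2, γ = 1 ↦ 1  ≥
β = 1, γ = 0 ↦ 1  ≥
β = 1, γ = 1/2 ↦ 1  ≥
β = 1, γ = 1 ↦ 1  ≥
So 6 of the 9 assignments meet the threshold.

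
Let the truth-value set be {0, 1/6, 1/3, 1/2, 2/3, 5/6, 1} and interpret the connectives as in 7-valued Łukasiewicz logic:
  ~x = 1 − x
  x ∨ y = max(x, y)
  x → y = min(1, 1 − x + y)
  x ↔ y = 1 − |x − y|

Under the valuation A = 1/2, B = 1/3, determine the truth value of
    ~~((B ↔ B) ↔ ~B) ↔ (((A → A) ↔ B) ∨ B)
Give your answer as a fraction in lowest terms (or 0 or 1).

2/3

B ↔ B = 1/3 ↔ 1/3 = 1
~B = ~1/3 = 2/3
(B ↔ B) ↔ ~B = 1 ↔ 2/3 = 2/3
~((B ↔ B) ↔ ~B) = ~2/3 = 1/3
~~((B ↔ B) ↔ ~B) = ~1/3 = 2/3
A → A = 1/2 → 1/2 = 1
(A → A) ↔ B = 1 ↔ 1/3 = 1/3
((A → A) ↔ B) ∨ B = 1/3 ∨ 1/3 = 1/3
~~((B ↔ B) ↔ ~B) ↔ (((A → A) ↔ B) ∨ B) = 2/3 ↔ 1/3 = 2/3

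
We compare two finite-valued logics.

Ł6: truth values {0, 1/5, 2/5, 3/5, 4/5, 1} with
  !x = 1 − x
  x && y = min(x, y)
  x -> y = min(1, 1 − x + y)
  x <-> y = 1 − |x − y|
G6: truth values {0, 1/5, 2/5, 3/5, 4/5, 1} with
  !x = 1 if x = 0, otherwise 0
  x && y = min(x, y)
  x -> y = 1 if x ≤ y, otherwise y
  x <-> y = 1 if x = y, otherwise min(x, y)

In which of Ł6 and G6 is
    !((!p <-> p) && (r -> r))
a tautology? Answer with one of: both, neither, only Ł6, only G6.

In Ł6: at p = 1/5, r = 0 the value is 3/5 — not a tautology.
In G6: every assignment gives 1 — tautology.

only G6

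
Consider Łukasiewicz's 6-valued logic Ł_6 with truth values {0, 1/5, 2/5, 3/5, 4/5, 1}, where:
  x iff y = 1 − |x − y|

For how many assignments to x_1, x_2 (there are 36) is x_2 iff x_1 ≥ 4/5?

value 1: 6 assignments (counts)
value 4/5: 10 assignments (counts)
value 3/5: 8 assignments
value 2/5: 6 assignments
value 1/5: 4 assignments
value 0: 2 assignments
So 16 of the 36 assignments meet the threshold.

16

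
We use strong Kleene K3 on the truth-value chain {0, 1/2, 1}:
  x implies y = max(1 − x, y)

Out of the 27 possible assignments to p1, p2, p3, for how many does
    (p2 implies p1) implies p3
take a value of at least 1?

11

value 1: 11 assignments (counts)
value 1/2: 11 assignments
value 0: 5 assignments
So 11 of the 27 assignments meet the threshold.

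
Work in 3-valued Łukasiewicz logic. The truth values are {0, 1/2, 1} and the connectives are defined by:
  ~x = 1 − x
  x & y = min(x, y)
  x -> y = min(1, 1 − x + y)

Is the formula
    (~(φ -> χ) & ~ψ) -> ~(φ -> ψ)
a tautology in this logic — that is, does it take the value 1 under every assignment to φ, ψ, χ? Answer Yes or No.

No

Counterexample: take φ = 1/2, ψ = 1/2, χ = 0.
φ -> χ = 1/2 -> 0 = 1/2
~(φ -> χ) = ~1/2 = 1/2
~ψ = ~1/2 = 1/2
~(φ -> χ) & ~ψ = 1/2 & 1/2 = 1/2
φ -> ψ = 1/2 -> 1/2 = 1
~(φ -> ψ) = ~1 = 0
(~(φ -> χ) & ~ψ) -> ~(φ -> ψ) = 1/2 -> 0 = 1/2
This gives 1/2 ≠ 1.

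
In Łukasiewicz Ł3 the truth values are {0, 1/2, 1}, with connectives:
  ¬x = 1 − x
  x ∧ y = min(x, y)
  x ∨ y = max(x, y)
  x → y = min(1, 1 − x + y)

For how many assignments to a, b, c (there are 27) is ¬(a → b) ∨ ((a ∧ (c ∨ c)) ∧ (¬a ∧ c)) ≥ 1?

3

value 1: 3 assignments (counts)
value 1/2: 10 assignments
value 0: 14 assignments
So 3 of the 27 assignments meet the threshold.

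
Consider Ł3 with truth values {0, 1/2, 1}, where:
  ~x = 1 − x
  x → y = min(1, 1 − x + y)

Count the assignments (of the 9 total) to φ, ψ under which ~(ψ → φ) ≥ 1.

φ = 0, ψ = 0 ↦ 0  <
φ = 0, ψ = 1/2 ↦ 1/2  <
φ = 0, ψ = 1 ↦ 1  ≥
φ = 1/2, ψ = 0 ↦ 0  <
φ = 1/2, ψ = 1/2 ↦ 0  <
φ = 1/2, ψ = 1 ↦ 1/2  <
φ = 1, ψ = 0 ↦ 0  <
φ = 1, ψ = 1/2 ↦ 0  <
φ = 1, ψ = 1 ↦ 0  <
So 1 of the 9 assignments meets the threshold.

1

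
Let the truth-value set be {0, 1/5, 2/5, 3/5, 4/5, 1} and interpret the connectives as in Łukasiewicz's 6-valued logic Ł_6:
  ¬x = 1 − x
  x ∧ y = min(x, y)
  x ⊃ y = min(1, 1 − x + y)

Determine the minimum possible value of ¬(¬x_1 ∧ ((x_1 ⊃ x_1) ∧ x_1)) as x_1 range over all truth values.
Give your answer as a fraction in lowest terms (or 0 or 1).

3/5

Take x_1 = 2/5:
¬x_1 = ¬2/5 = 3/5
x_1 ⊃ x_1 = 2/5 ⊃ 2/5 = 1
(x_1 ⊃ x_1) ∧ x_1 = 1 ∧ 2/5 = 2/5
¬x_1 ∧ ((x_1 ⊃ x_1) ∧ x_1) = 3/5 ∧ 2/5 = 2/5
¬(¬x_1 ∧ ((x_1 ⊃ x_1) ∧ x_1)) = ¬2/5 = 3/5
No assignment yields a value below 3/5, so this is the minimum.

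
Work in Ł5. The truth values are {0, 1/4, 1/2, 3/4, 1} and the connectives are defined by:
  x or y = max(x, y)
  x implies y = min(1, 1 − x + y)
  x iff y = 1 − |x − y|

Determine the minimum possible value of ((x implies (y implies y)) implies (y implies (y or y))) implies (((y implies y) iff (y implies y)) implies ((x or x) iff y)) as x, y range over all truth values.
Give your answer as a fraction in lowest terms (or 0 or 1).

0

Take x = 0, y = 1:
y implies y = 1 implies 1 = 1
x implies (y implies y) = 0 implies 1 = 1
y or y = 1 or 1 = 1
y implies (y or y) = 1 implies 1 = 1
(x implies (y implies y)) implies (y implies (y or y)) = 1 implies 1 = 1
y implies y = 1 implies 1 = 1
y implies y = 1 implies 1 = 1
(y implies y) iff (y implies y) = 1 iff 1 = 1
x or x = 0 or 0 = 0
(x or x) iff y = 0 iff 1 = 0
((y implies y) iff (y implies y)) implies ((x or x) iff y) = 1 implies 0 = 0
((x implies (y implies y)) implies (y implies (y or y))) implies (((y implies y) iff (y implies y)) implies ((x or x) iff y)) = 1 implies 0 = 0
No assignment yields a value below 0, so this is the minimum.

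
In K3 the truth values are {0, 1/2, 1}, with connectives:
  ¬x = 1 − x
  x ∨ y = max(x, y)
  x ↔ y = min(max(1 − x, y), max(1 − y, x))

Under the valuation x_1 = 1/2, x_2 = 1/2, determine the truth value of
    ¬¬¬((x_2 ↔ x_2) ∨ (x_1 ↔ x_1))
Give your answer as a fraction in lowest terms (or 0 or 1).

1/2

x_2 ↔ x_2 = 1/2 ↔ 1/2 = 1/2
x_1 ↔ x_1 = 1/2 ↔ 1/2 = 1/2
(x_2 ↔ x_2) ∨ (x_1 ↔ x_1) = 1/2 ∨ 1/2 = 1/2
¬((x_2 ↔ x_2) ∨ (x_1 ↔ x_1)) = ¬1/2 = 1/2
¬¬((x_2 ↔ x_2) ∨ (x_1 ↔ x_1)) = ¬1/2 = 1/2
¬¬¬((x_2 ↔ x_2) ∨ (x_1 ↔ x_1)) = ¬1/2 = 1/2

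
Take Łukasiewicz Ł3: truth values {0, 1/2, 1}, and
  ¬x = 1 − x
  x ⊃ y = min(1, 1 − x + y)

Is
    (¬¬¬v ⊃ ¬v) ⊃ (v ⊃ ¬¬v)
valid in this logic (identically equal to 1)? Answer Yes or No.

Yes

v = 0 ↦ 1
v = 1/2 ↦ 1
v = 1 ↦ 1
Every assignment gives a value ≥ 1.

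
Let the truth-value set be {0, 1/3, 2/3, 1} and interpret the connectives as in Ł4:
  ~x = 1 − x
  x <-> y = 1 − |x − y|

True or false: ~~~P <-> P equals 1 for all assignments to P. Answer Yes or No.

Counterexample: take P = 0.
~P = ~0 = 1
~~P = ~1 = 0
~~~P = ~0 = 1
~~~P <-> P = 1 <-> 0 = 0
This gives 0 ≠ 1.

No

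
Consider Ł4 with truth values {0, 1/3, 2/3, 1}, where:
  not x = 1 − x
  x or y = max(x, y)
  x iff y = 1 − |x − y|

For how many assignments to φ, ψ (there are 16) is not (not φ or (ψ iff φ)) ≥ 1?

1

φ = 0, ψ = 0 ↦ 0  <
φ = 0, ψ = 1/3 ↦ 0  <
φ = 0, ψ = 2/3 ↦ 0  <
φ = 0, ψ = 1 ↦ 0  <
φ = 1/3, ψ = 0 ↦ 1/3  <
φ = 1/3, ψ = 1/3 ↦ 0  <
φ = 1/3, ψ = 2/3 ↦ 1/3  <
φ = 1/3, ψ = 1 ↦ 1/3  <
φ = 2/3, ψ = 0 ↦ 2/3  <
φ = 2/3, ψ = 1/3 ↦ 1/3  <
φ = 2/3, ψ = 2/3 ↦ 0  <
φ = 2/3, ψ = 1 ↦ 1/3  <
φ = 1, ψ = 0 ↦ 1  ≥
φ = 1, ψ = 1/3 ↦ 2/3  <
φ = 1, ψ = 2/3 ↦ 1/3  <
φ = 1, ψ = 1 ↦ 0  <
So 1 of the 16 assignments meets the threshold.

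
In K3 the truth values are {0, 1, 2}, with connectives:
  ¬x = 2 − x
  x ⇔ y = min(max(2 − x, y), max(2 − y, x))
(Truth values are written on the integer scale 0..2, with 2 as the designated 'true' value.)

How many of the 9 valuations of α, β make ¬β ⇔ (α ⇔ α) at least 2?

α = 0, β = 0 ↦ 2  ≥
α = 0, β = 1 ↦ 1  <
α = 0, β = 2 ↦ 0  <
α = 1, β = 0 ↦ 1  <
α = 1, β = 1 ↦ 1  <
α = 1, β = 2 ↦ 1  <
α = 2, β = 0 ↦ 2  ≥
α = 2, β = 1 ↦ 1  <
α = 2, β = 2 ↦ 0  <
So 2 of the 9 assignments meet the threshold.

2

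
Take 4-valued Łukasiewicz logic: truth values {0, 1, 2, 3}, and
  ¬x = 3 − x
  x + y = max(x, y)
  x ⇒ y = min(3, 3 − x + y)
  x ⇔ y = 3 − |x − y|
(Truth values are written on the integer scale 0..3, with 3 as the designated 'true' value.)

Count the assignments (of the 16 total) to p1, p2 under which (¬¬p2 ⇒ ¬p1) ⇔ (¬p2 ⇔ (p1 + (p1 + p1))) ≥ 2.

13

p1 = 0, p2 = 0 ↦ 0  <
p1 = 0, p2 = 1 ↦ 1  <
p1 = 0, p2 = 2 ↦ 2  ≥
p1 = 0, p2 = 3 ↦ 3  ≥
p1 = 1, p2 = 0 ↦ 1  <
p1 = 1, p2 = 1 ↦ 2  ≥
p1 = 1, p2 = 2 ↦ 3  ≥
p1 = 1, p2 = 3 ↦ 3  ≥
p1 = 2, p2 = 0 ↦ 2  ≥
p1 = 2, p2 = 1 ↦ 3  ≥
p1 = 2, p2 = 2 ↦ 3  ≥
p1 = 2, p2 = 3 ↦ 3  ≥
p1 = 3, p2 = 0 ↦ 3  ≥
p1 = 3, p2 = 1 ↦ 3  ≥
p1 = 3, p2 = 2 ↦ 3  ≥
p1 = 3, p2 = 3 ↦ 3  ≥
So 13 of the 16 assignments meet the threshold.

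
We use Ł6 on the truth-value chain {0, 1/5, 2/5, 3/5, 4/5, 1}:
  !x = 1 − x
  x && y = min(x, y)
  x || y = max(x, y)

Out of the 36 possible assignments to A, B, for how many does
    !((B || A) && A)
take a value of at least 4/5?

value 1: 6 assignments (counts)
value 4/5: 6 assignments (counts)
value 3/5: 6 assignments
value 2/5: 6 assignments
value 1/5: 6 assignments
value 0: 6 assignments
So 12 of the 36 assignments meet the threshold.

12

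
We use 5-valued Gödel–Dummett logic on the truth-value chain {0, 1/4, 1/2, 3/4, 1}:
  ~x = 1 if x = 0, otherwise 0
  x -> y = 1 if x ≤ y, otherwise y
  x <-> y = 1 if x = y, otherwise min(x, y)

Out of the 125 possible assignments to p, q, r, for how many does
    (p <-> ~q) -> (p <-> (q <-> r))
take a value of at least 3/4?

value 1: 93 assignments (counts)
value 0: 32 assignments
So 93 of the 125 assignments meet the threshold.

93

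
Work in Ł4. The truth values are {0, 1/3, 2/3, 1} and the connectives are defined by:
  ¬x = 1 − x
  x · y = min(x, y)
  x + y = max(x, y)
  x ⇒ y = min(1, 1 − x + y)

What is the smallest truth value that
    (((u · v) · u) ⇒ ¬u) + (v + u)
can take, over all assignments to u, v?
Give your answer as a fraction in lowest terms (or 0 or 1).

Take u = 2/3, v = 2/3:
u · v = 2/3 · 2/3 = 2/3
(u · v) · u = 2/3 · 2/3 = 2/3
¬u = ¬2/3 = 1/3
((u · v) · u) ⇒ ¬u = 2/3 ⇒ 1/3 = 2/3
v + u = 2/3 + 2/3 = 2/3
(((u · v) · u) ⇒ ¬u) + (v + u) = 2/3 + 2/3 = 2/3
No assignment yields a value below 2/3, so this is the minimum.

2/3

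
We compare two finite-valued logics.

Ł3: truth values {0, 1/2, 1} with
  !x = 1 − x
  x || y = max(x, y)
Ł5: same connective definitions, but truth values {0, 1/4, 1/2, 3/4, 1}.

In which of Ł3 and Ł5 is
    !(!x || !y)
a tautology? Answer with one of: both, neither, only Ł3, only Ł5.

neither

In Ł3: at x = 0, y = 0 the value is 0 — not a tautology.
In Ł5: at x = 0, y = 0 the value is 0 — not a tautology.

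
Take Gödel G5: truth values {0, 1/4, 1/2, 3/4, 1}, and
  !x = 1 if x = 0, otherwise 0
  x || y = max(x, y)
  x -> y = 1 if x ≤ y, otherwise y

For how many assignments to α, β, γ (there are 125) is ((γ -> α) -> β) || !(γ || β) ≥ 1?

value 1: 60 assignments (counts)
value 3/4: 15 assignments
value 1/2: 16 assignments
value 1/4: 18 assignments
value 0: 16 assignments
So 60 of the 125 assignments meet the threshold.

60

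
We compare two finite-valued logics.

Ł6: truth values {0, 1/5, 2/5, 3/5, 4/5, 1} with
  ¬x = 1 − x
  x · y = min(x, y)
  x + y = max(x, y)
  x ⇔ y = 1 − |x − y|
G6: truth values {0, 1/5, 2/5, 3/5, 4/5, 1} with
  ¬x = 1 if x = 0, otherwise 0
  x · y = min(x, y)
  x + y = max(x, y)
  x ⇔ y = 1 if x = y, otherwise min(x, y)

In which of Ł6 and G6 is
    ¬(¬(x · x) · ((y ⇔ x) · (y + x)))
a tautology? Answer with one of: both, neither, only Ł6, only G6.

In Ł6: at x = 0, y = 1/5 the value is 4/5 — not a tautology.
In G6: every assignment gives 1 — tautology.

only G6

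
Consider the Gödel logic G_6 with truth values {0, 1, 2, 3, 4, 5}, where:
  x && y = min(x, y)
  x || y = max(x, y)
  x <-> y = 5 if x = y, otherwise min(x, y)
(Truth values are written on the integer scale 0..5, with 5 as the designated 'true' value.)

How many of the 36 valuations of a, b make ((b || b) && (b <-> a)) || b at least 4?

12

value 5: 6 assignments (counts)
value 4: 6 assignments (counts)
value 3: 6 assignments
value 2: 6 assignments
value 1: 6 assignments
value 0: 6 assignments
So 12 of the 36 assignments meet the threshold.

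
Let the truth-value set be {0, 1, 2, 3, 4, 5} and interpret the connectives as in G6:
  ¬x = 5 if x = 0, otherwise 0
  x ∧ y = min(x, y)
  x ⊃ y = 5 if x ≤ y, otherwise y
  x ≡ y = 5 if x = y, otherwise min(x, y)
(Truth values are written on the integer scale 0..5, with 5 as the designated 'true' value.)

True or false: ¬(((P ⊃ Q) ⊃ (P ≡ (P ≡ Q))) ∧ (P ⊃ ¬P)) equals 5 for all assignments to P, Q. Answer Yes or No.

Counterexample: take P = 0, Q = 1.
P ⊃ Q = 0 ⊃ 1 = 5
P ≡ Q = 0 ≡ 1 = 0
P ≡ (P ≡ Q) = 0 ≡ 0 = 5
(P ⊃ Q) ⊃ (P ≡ (P ≡ Q)) = 5 ⊃ 5 = 5
¬P = ¬0 = 5
P ⊃ ¬P = 0 ⊃ 5 = 5
((P ⊃ Q) ⊃ (P ≡ (P ≡ Q))) ∧ (P ⊃ ¬P) = 5 ∧ 5 = 5
¬(((P ⊃ Q) ⊃ (P ≡ (P ≡ Q))) ∧ (P ⊃ ¬P)) = ¬5 = 0
This gives 0 ≠ 5.

No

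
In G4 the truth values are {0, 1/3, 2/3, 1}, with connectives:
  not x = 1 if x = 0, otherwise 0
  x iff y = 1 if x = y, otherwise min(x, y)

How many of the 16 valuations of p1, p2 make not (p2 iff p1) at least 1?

6

p1 = 0, p2 = 0 ↦ 0  <
p1 = 0, p2 = 1/3 ↦ 1  ≥
p1 = 0, p2 = 2/3 ↦ 1  ≥
p1 = 0, p2 = 1 ↦ 1  ≥
p1 = 1/3, p2 = 0 ↦ 1  ≥
p1 = 1/3, p2 = 1/3 ↦ 0  <
p1 = 1/3, p2 = 2/3 ↦ 0  <
p1 = 1/3, p2 = 1 ↦ 0  <
p1 = 2/3, p2 = 0 ↦ 1  ≥
p1 = 2/3, p2 = 1/3 ↦ 0  <
p1 = 2/3, p2 = 2/3 ↦ 0  <
p1 = 2/3, p2 = 1 ↦ 0  <
p1 = 1, p2 = 0 ↦ 1  ≥
p1 = 1, p2 = 1/3 ↦ 0  <
p1 = 1, p2 = 2/3 ↦ 0  <
p1 = 1, p2 = 1 ↦ 0  <
So 6 of the 16 assignments meet the threshold.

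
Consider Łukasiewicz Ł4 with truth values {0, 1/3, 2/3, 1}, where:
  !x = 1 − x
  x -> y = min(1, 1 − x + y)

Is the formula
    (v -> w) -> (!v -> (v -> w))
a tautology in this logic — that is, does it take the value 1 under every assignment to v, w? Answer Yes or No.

Yes

v = 0, w = 0 ↦ 1
v = 0, w = 1/3 ↦ 1
v = 0, w = 2/3 ↦ 1
v = 0, w = 1 ↦ 1
v = 1/3, w = 0 ↦ 1
v = 1/3, w = 1/3 ↦ 1
v = 1/3, w = 2/3 ↦ 1
v = 1/3, w = 1 ↦ 1
v = 2/3, w = 0 ↦ 1
v = 2/3, w = 1/3 ↦ 1
v = 2/3, w = 2/3 ↦ 1
v = 2/3, w = 1 ↦ 1
v = 1, w = 0 ↦ 1
v = 1, w = 1/3 ↦ 1
v = 1, w = 2/3 ↦ 1
v = 1, w = 1 ↦ 1
Every assignment gives a value ≥ 1.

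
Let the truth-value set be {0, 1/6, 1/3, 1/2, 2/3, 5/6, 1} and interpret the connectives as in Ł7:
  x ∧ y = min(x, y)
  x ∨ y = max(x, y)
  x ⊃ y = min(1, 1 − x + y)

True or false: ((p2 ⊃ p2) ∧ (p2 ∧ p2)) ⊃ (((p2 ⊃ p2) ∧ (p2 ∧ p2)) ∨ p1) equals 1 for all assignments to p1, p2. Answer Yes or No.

Yes

At p1 = 0, p2 = 1/6, for instance:
p2 ⊃ p2 = 1/6 ⊃ 1/6 = 1
p2 ∧ p2 = 1/6 ∧ 1/6 = 1/6
(p2 ⊃ p2) ∧ (p2 ∧ p2) = 1 ∧ 1/6 = 1/6
((p2 ⊃ p2) ∧ (p2 ∧ p2)) ∨ p1 = 1/6 ∨ 0 = 1/6
((p2 ⊃ p2) ∧ (p2 ∧ p2)) ⊃ (((p2 ⊃ p2) ∧ (p2 ∧ p2)) ∨ p1) = 1/6 ⊃ 1/6 = 1
and checking the remaining 48 assignments likewise gives ≥ 1 in every case.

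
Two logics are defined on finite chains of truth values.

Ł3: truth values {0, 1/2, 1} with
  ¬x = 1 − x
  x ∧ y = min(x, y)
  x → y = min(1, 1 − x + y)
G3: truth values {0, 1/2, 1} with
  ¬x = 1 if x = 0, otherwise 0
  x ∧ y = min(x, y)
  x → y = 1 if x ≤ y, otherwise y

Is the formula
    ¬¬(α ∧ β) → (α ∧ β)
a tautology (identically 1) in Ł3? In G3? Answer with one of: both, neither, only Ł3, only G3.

In Ł3: every assignment gives 1 — tautology.
In G3: at α = 1/2, β = 1/2 the value is 1/2 — not a tautology.

only Ł3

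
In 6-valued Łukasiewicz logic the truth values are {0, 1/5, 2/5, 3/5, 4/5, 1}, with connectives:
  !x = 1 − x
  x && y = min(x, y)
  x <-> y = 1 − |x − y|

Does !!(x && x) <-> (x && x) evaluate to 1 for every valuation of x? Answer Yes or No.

x = 0 ↦ 1
x = 1/5 ↦ 1
x = 2/5 ↦ 1
x = 3/5 ↦ 1
x = 4/5 ↦ 1
x = 1 ↦ 1
Every assignment gives a value ≥ 1.

Yes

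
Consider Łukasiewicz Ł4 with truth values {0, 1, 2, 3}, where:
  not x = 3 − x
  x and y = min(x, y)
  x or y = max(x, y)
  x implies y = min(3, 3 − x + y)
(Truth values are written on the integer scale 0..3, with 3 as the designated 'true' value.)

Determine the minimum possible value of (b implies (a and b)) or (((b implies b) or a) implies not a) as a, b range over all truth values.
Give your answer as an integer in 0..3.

Take a = 1, b = 2:
a and b = 1 and 2 = 1
b implies (a and b) = 2 implies 1 = 2
b implies b = 2 implies 2 = 3
(b implies b) or a = 3 or 1 = 3
not a = not 1 = 2
((b implies b) or a) implies not a = 3 implies 2 = 2
(b implies (a and b)) or (((b implies b) or a) implies not a) = 2 or 2 = 2
No assignment yields a value below 2, so this is the minimum.

2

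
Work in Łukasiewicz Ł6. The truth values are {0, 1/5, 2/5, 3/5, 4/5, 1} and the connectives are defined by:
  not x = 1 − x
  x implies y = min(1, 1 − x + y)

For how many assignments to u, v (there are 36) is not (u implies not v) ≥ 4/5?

value 1: 1 assignment (counts)
value 4/5: 2 assignments (counts)
value 3/5: 3 assignments
value 2/5: 4 assignments
value 1/5: 5 assignments
value 0: 21 assignments
So 3 of the 36 assignments meet the threshold.

3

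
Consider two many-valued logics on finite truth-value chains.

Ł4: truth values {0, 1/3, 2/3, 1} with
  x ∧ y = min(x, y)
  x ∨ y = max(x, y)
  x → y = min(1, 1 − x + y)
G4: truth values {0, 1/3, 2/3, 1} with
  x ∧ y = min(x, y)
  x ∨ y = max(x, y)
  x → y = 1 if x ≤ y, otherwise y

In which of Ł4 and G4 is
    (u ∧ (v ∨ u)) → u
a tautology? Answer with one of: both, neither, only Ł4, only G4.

In Ł4: every assignment gives 1 — tautology.
In G4: every assignment gives 1 — tautology.

both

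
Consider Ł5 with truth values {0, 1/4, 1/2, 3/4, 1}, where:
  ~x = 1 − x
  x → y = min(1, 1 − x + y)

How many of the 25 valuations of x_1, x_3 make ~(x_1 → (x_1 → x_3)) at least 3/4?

2

value 1: 1 assignment (counts)
value 3/4: 1 assignment (counts)
value 1/2: 2 assignments
value 1/4: 2 assignments
value 0: 19 assignments
So 2 of the 25 assignments meet the threshold.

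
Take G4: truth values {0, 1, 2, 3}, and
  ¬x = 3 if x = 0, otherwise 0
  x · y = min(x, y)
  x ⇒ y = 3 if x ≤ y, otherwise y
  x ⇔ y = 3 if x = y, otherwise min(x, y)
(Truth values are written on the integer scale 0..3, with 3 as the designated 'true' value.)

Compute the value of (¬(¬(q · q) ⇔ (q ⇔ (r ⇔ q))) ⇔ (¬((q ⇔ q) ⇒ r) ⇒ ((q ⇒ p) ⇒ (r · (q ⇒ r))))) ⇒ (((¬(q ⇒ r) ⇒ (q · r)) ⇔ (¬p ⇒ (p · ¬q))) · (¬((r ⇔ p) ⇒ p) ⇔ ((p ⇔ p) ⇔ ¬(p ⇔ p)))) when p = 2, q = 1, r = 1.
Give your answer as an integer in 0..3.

3

q · q = 1 · 1 = 1
¬(q · q) = ¬1 = 0
r ⇔ q = 1 ⇔ 1 = 3
q ⇔ (r ⇔ q) = 1 ⇔ 3 = 1
¬(q · q) ⇔ (q ⇔ (r ⇔ q)) = 0 ⇔ 1 = 0
¬(¬(q · q) ⇔ (q ⇔ (r ⇔ q))) = ¬0 = 3
q ⇔ q = 1 ⇔ 1 = 3
(q ⇔ q) ⇒ r = 3 ⇒ 1 = 1
¬((q ⇔ q) ⇒ r) = ¬1 = 0
q ⇒ p = 1 ⇒ 2 = 3
q ⇒ r = 1 ⇒ 1 = 3
r · (q ⇒ r) = 1 · 3 = 1
(q ⇒ p) ⇒ (r · (q ⇒ r)) = 3 ⇒ 1 = 1
¬((q ⇔ q) ⇒ r) ⇒ ((q ⇒ p) ⇒ (r · (q ⇒ r))) = 0 ⇒ 1 = 3
¬(¬(q · q) ⇔ (q ⇔ (r ⇔ q))) ⇔ (¬((q ⇔ q) ⇒ r) ⇒ ((q ⇒ p) ⇒ (r · (q ⇒ r)))) = 3 ⇔ 3 = 3
q ⇒ r = 1 ⇒ 1 = 3
¬(q ⇒ r) = ¬3 = 0
q · r = 1 · 1 = 1
¬(q ⇒ r) ⇒ (q · r) = 0 ⇒ 1 = 3
¬p = ¬2 = 0
¬q = ¬1 = 0
p · ¬q = 2 · 0 = 0
¬p ⇒ (p · ¬q) = 0 ⇒ 0 = 3
(¬(q ⇒ r) ⇒ (q · r)) ⇔ (¬p ⇒ (p · ¬q)) = 3 ⇔ 3 = 3
r ⇔ p = 1 ⇔ 2 = 1
(r ⇔ p) ⇒ p = 1 ⇒ 2 = 3
¬((r ⇔ p) ⇒ p) = ¬3 = 0
p ⇔ p = 2 ⇔ 2 = 3
p ⇔ p = 2 ⇔ 2 = 3
¬(p ⇔ p) = ¬3 = 0
(p ⇔ p) ⇔ ¬(p ⇔ p) = 3 ⇔ 0 = 0
¬((r ⇔ p) ⇒ p) ⇔ ((p ⇔ p) ⇔ ¬(p ⇔ p)) = 0 ⇔ 0 = 3
((¬(q ⇒ r) ⇒ (q · r)) ⇔ (¬p ⇒ (p · ¬q))) · (¬((r ⇔ p) ⇒ p) ⇔ ((p ⇔ p) ⇔ ¬(p ⇔ p))) = 3 · 3 = 3
(¬(¬(q · q) ⇔ (q ⇔ (r ⇔ q))) ⇔ (¬((q ⇔ q) ⇒ r) ⇒ ((q ⇒ p) ⇒ (r · (q ⇒ r))))) ⇒ (((¬(q ⇒ r) ⇒ (q · r)) ⇔ (¬p ⇒ (p · ¬q))) · (¬((r ⇔ p) ⇒ p) ⇔ ((p ⇔ p) ⇔ ¬(p ⇔ p)))) = 3 ⇒ 3 = 3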